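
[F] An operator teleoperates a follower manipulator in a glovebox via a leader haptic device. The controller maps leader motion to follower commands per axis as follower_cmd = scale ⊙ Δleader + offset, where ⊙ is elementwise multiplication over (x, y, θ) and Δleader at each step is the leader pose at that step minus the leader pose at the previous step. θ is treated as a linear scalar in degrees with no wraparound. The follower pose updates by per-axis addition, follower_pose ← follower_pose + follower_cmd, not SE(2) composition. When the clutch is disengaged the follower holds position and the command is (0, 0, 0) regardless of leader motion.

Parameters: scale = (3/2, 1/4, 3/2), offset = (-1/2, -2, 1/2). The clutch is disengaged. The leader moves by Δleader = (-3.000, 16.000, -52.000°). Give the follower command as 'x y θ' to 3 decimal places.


0.000 0.000 0.000

clutch disengaged → follower holds; cmd = (0, 0, 0)


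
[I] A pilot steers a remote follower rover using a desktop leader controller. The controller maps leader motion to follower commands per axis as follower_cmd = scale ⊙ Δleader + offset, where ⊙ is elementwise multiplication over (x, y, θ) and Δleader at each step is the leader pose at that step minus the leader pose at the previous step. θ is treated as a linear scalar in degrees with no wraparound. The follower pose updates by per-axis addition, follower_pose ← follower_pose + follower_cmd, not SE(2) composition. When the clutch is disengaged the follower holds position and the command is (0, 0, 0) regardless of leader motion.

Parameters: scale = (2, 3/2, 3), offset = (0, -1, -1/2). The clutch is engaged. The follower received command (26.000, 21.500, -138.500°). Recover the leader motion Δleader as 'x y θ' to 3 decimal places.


axis x: (26.000 − 0) / (2) = 13.000
axis y: (21.500 − -1) / (3/2) = 15.000
axis θ: (-138.500 − -1/2) / (3) = -46.000

13.000 15.000 -46.000


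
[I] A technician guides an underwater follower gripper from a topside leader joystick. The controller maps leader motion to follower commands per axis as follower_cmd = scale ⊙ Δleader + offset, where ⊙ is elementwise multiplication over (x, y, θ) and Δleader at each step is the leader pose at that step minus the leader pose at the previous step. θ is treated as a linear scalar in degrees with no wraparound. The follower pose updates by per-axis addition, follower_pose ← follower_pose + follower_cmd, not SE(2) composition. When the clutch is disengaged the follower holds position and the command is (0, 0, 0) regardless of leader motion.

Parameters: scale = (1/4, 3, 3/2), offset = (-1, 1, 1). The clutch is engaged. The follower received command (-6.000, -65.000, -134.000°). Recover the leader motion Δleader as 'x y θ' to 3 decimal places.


axis x: (-6.000 − -1) / (1/4) = -20.000
axis y: (-65.000 − 1) / (3) = -22.000
axis θ: (-134.000 − 1) / (3/2) = -90.000

-20.000 -22.000 -90.000


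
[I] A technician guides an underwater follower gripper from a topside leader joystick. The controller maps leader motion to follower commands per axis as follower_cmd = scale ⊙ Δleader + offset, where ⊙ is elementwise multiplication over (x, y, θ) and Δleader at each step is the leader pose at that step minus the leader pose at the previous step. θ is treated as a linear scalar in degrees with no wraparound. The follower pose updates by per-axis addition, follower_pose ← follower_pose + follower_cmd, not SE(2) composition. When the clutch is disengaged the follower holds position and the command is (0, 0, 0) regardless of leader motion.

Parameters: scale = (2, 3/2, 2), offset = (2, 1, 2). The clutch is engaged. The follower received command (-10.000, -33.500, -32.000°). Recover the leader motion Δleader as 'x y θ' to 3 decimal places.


axis x: (-10.000 − 2) / (2) = -6.000
axis y: (-33.500 − 1) / (3/2) = -23.000
axis θ: (-32.000 − 2) / (2) = -17.000

-6.000 -23.000 -17.000


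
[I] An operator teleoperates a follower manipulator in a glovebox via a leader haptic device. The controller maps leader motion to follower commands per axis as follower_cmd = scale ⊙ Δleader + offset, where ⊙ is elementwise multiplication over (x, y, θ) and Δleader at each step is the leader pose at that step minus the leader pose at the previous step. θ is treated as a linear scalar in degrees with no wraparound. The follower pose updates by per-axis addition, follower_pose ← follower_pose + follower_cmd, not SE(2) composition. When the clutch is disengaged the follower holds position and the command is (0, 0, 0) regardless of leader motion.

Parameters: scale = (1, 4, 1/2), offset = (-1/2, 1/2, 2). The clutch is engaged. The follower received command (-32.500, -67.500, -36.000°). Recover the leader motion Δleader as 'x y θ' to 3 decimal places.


-32.000 -17.000 -76.000

axis x: (-32.500 − -1/2) / (1) = -32.000
axis y: (-67.500 − 1/2) / (4) = -17.000
axis θ: (-36.000 − 2) / (1/2) = -76.000


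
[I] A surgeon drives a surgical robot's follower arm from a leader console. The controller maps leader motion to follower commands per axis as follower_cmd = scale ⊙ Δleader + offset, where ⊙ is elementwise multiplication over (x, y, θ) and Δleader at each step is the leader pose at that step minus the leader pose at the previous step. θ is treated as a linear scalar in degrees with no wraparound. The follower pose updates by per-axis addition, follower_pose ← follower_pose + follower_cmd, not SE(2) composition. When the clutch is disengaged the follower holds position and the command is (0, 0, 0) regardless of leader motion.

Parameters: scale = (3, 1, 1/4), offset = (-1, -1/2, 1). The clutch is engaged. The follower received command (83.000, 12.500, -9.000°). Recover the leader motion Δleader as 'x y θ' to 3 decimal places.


28.000 13.000 -40.000

axis x: (83.000 − -1) / (3) = 28.000
axis y: (12.500 − -1/2) / (1) = 13.000
axis θ: (-9.000 − 1) / (1/4) = -40.000


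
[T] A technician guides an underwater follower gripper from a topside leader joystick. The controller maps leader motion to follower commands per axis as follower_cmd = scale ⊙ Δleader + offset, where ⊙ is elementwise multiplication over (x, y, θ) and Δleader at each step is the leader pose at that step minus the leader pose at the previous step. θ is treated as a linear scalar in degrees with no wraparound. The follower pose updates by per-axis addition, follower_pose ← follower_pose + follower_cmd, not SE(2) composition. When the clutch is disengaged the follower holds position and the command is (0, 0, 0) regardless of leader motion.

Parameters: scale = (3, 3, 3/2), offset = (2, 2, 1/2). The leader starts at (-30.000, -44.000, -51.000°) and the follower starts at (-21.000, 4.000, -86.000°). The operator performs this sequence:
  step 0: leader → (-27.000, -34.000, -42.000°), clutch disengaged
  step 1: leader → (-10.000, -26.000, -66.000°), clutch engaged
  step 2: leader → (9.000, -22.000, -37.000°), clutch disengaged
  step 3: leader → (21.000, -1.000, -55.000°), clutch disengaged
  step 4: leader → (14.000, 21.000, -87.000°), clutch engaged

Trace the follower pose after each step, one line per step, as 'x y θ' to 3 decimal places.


step 0: Δleader=(3.000, 10.000, 9.000°), disengaged; cmd=(0,0,0) → follower holds at (-21.000, 4.000, -86.000°)
step 1: Δleader=(17.000, 8.000, -24.000°), engaged; cmd=(53.000, 26.000, -35.500°) → follower=(32.000, 30.000, -121.500°)
step 2: Δleader=(19.000, 4.000, 29.000°), disengaged; cmd=(0,0,0) → follower holds at (32.000, 30.000, -121.500°)
step 3: Δleader=(12.000, 21.000, -18.000°), disengaged; cmd=(0,0,0) → follower holds at (32.000, 30.000, -121.500°)
step 4: Δleader=(-7.000, 22.000, -32.000°), engaged; cmd=(-19.000, 68.000, -47.500°) → follower=(13.000, 98.000, -169.000°)

-21.000 4.000 -86.000
32.000 30.000 -121.500
32.000 30.000 -121.500
32.000 30.000 -121.500
13.000 98.000 -169.000


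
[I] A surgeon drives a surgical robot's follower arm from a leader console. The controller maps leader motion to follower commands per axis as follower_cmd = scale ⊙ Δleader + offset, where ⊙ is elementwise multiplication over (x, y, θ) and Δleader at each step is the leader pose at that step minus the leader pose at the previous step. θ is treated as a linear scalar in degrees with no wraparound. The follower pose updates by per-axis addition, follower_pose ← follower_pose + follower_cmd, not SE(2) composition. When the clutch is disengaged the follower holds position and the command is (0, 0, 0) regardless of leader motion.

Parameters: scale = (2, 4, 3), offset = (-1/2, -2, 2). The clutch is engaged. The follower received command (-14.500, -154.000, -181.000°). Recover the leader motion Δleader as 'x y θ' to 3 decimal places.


axis x: (-14.500 − -1/2) / (2) = -7.000
axis y: (-154.000 − -2) / (4) = -38.000
axis θ: (-181.000 − 2) / (3) = -61.000

-7.000 -38.000 -61.000


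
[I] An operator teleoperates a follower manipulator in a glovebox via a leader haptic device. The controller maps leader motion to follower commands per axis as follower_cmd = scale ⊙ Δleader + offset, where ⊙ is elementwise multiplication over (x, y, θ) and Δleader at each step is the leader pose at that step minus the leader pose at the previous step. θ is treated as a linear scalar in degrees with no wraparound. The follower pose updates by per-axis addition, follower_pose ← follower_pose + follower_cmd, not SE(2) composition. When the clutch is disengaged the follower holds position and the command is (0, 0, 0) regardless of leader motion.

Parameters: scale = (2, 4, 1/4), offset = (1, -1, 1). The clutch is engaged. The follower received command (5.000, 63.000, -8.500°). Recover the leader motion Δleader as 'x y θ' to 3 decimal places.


2.000 16.000 -38.000

axis x: (5.000 − 1) / (2) = 2.000
axis y: (63.000 − -1) / (4) = 16.000
axis θ: (-8.500 − 1) / (1/4) = -38.000


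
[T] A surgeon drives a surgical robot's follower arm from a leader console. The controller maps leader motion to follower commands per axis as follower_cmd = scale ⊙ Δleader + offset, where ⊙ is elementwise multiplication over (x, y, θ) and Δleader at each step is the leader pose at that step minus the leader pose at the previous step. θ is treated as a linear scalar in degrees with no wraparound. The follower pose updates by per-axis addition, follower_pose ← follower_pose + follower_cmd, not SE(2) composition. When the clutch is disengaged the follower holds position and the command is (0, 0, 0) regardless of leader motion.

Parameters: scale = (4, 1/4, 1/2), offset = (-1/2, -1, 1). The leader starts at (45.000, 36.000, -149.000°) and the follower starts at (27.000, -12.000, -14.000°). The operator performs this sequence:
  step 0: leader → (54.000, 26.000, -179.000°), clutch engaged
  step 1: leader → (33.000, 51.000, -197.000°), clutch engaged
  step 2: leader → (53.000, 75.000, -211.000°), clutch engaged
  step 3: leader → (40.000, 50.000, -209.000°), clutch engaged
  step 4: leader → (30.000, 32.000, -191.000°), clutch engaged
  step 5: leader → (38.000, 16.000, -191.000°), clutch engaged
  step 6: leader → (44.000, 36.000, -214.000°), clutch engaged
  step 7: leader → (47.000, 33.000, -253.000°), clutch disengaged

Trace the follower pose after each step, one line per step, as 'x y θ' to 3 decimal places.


step 0: Δleader=(9.000, -10.000, -30.000°), engaged; cmd=(35.500, -3.500, -14.000°) → follower=(62.500, -15.500, -28.000°)
step 1: Δleader=(-21.000, 25.000, -18.000°), engaged; cmd=(-84.500, 5.250, -8.000°) → follower=(-22.000, -10.250, -36.000°)
step 2: Δleader=(20.000, 24.000, -14.000°), engaged; cmd=(79.500, 5.000, -6.000°) → follower=(57.500, -5.250, -42.000°)
step 3: Δleader=(-13.000, -25.000, 2.000°), engaged; cmd=(-52.500, -7.250, 2.000°) → follower=(5.000, -12.500, -40.000°)
step 4: Δleader=(-10.000, -18.000, 18.000°), engaged; cmd=(-40.500, -5.500, 10.000°) → follower=(-35.500, -18.000, -30.000°)
step 5: Δleader=(8.000, -16.000, 0.000°), engaged; cmd=(31.500, -5.000, 1.000°) → follower=(-4.000, -23.000, -29.000°)
step 6: Δleader=(6.000, 20.000, -23.000°), engaged; cmd=(23.500, 4.000, -10.500°) → follower=(19.500, -19.000, -39.500°)
step 7: Δleader=(3.000, -3.000, -39.000°), disengaged; cmd=(0,0,0) → follower holds at (19.500, -19.000, -39.500°)

62.500 -15.500 -28.000
-22.000 -10.250 -36.000
57.500 -5.250 -42.000
5.000 -12.500 -40.000
-35.500 -18.000 -30.000
-4.000 -23.000 -29.000
19.500 -19.000 -39.500
19.500 -19.000 -39.500


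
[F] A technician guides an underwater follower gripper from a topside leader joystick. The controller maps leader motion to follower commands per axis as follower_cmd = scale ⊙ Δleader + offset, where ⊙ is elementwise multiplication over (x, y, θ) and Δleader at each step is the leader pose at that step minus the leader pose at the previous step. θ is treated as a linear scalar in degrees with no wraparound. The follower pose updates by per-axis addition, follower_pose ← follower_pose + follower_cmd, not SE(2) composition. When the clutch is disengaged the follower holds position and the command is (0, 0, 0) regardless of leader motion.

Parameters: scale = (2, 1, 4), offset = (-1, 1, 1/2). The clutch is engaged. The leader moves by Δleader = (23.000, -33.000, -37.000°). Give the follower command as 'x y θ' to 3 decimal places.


45.000 -32.000 -147.500

axis x: 2·23.000 + -1 = 45.000
axis y: 1·-33.000 + 1 = -32.000
axis θ: 4·-37.000 + 1/2 = -147.500


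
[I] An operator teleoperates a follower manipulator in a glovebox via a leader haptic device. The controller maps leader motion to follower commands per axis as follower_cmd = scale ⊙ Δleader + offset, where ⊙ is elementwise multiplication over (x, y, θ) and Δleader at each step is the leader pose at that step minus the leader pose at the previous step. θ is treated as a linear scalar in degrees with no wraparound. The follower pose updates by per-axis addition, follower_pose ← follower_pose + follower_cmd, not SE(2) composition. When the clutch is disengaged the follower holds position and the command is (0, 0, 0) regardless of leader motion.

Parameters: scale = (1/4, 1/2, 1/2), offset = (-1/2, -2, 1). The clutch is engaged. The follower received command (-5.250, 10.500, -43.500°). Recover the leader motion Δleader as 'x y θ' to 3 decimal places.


-19.000 25.000 -89.000

axis x: (-5.250 − -1/2) / (1/4) = -19.000
axis y: (10.500 − -2) / (1/2) = 25.000
axis θ: (-43.500 − 1) / (1/2) = -89.000


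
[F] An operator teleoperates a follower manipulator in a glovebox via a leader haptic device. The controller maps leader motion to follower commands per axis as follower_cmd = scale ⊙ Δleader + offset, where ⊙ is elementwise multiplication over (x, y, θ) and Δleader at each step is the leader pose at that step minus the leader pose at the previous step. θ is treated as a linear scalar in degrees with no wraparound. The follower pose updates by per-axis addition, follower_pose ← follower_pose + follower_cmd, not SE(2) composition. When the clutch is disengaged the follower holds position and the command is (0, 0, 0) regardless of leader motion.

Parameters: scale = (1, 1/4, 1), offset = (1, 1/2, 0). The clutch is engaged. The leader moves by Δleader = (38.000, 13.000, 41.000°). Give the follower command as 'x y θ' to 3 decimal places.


axis x: 1·38.000 + 1 = 39.000
axis y: 1/4·13.000 + 1/2 = 3.750
axis θ: 1·41.000 + 0 = 41.000

39.000 3.750 41.000


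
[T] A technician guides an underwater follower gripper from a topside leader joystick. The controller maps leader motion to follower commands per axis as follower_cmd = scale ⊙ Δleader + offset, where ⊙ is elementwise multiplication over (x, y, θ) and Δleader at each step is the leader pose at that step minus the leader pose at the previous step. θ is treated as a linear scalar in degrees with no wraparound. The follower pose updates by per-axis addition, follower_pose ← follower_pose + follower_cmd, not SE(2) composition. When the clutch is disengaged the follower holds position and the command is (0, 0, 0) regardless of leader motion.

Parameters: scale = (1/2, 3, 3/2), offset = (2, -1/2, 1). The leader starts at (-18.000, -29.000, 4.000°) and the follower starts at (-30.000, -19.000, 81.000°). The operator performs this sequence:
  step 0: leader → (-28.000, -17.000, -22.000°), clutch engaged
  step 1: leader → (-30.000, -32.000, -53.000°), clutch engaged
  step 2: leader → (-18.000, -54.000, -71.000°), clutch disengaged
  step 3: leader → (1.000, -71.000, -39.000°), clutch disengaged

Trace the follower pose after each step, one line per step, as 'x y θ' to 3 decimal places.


-33.000 16.500 43.000
-32.000 -29.000 -2.500
-32.000 -29.000 -2.500
-32.000 -29.000 -2.500

step 0: Δleader=(-10.000, 12.000, -26.000°), engaged; cmd=(-3.000, 35.500, -38.000°) → follower=(-33.000, 16.500, 43.000°)
step 1: Δleader=(-2.000, -15.000, -31.000°), engaged; cmd=(1.000, -45.500, -45.500°) → follower=(-32.000, -29.000, -2.500°)
step 2: Δleader=(12.000, -22.000, -18.000°), disengaged; cmd=(0,0,0) → follower holds at (-32.000, -29.000, -2.500°)
step 3: Δleader=(19.000, -17.000, 32.000°), disengaged; cmd=(0,0,0) → follower holds at (-32.000, -29.000, -2.500°)


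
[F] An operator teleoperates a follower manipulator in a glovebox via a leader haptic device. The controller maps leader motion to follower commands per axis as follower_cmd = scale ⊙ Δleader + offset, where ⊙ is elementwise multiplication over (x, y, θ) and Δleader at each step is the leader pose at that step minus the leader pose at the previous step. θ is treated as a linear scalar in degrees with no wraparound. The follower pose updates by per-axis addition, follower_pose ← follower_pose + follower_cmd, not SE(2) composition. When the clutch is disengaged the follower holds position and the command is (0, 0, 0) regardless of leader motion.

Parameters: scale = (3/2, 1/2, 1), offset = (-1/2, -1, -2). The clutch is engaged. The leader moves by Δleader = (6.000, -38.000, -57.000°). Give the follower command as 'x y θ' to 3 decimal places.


8.500 -20.000 -59.000

axis x: 3/2·6.000 + -1/2 = 8.500
axis y: 1/2·-38.000 + -1 = -20.000
axis θ: 1·-57.000 + -2 = -59.000


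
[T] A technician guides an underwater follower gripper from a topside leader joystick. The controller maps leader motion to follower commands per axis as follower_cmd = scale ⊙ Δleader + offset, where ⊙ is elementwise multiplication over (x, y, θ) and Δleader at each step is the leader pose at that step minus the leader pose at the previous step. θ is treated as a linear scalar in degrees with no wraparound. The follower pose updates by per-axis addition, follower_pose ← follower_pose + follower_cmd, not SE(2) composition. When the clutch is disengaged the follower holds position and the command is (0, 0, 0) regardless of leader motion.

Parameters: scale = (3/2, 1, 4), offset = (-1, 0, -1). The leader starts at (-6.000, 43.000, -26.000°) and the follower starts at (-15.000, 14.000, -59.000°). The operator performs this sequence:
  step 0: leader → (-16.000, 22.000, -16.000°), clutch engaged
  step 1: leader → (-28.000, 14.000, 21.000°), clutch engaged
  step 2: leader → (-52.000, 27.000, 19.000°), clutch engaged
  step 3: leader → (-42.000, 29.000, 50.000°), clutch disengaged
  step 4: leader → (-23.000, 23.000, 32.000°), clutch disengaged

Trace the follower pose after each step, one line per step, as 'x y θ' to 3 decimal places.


-31.000 -7.000 -20.000
-50.000 -15.000 127.000
-87.000 -2.000 118.000
-87.000 -2.000 118.000
-87.000 -2.000 118.000

step 0: Δleader=(-10.000, -21.000, 10.000°), engaged; cmd=(-16.000, -21.000, 39.000°) → follower=(-31.000, -7.000, -20.000°)
step 1: Δleader=(-12.000, -8.000, 37.000°), engaged; cmd=(-19.000, -8.000, 147.000°) → follower=(-50.000, -15.000, 127.000°)
step 2: Δleader=(-24.000, 13.000, -2.000°), engaged; cmd=(-37.000, 13.000, -9.000°) → follower=(-87.000, -2.000, 118.000°)
step 3: Δleader=(10.000, 2.000, 31.000°), disengaged; cmd=(0,0,0) → follower holds at (-87.000, -2.000, 118.000°)
step 4: Δleader=(19.000, -6.000, -18.000°), disengaged; cmd=(0,0,0) → follower holds at (-87.000, -2.000, 118.000°)


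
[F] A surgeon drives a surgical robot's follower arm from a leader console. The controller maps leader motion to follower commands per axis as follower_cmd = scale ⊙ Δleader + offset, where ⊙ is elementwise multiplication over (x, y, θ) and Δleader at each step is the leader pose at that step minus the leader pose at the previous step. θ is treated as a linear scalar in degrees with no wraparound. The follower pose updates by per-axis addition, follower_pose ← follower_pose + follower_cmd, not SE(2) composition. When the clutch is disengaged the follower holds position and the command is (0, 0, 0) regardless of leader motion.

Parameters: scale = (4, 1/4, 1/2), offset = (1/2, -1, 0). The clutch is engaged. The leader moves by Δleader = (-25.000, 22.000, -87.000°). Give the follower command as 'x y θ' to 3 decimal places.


axis x: 4·-25.000 + 1/2 = -99.500
axis y: 1/4·22.000 + -1 = 4.500
axis θ: 1/2·-87.000 + 0 = -43.500

-99.500 4.500 -43.500


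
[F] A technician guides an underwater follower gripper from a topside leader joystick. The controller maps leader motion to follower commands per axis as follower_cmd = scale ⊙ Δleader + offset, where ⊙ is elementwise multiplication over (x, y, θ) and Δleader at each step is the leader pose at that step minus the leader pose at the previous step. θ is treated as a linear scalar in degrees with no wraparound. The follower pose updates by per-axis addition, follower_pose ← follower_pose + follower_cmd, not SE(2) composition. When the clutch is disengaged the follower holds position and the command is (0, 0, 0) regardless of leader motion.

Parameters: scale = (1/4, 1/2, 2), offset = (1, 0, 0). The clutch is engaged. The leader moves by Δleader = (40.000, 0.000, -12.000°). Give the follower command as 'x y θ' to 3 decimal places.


11.000 0.000 -24.000

axis x: 1/4·40.000 + 1 = 11.000
axis y: 1/2·0.000 + 0 = 0.000
axis θ: 2·-12.000 + 0 = -24.000


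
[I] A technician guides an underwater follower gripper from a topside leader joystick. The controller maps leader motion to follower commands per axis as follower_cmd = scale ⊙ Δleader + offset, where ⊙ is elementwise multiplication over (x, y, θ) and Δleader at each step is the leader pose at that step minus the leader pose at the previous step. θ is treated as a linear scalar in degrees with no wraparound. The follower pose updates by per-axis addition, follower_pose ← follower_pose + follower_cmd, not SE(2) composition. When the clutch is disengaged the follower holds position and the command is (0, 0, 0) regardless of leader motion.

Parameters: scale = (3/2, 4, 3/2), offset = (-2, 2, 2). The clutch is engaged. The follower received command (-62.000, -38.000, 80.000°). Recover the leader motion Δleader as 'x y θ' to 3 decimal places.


axis x: (-62.000 − -2) / (3/2) = -40.000
axis y: (-38.000 − 2) / (4) = -10.000
axis θ: (80.000 − 2) / (3/2) = 52.000

-40.000 -10.000 52.000


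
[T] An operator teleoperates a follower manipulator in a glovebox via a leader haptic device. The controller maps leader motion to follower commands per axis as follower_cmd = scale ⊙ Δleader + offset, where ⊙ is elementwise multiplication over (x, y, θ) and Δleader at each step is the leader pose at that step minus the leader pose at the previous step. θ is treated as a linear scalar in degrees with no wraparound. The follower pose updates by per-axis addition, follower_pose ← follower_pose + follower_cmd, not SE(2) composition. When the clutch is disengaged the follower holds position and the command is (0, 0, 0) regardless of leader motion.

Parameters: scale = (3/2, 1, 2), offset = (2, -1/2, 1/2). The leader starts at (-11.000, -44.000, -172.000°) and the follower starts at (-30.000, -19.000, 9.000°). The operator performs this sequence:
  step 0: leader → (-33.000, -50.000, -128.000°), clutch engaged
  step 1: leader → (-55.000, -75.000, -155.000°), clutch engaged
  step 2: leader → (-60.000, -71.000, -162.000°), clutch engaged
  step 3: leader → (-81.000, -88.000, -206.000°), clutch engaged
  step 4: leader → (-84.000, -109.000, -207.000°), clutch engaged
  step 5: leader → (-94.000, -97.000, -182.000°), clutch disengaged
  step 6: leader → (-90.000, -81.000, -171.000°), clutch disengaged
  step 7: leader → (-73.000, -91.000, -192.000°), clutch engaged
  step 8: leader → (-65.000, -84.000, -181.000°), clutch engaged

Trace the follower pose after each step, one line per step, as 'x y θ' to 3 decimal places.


-61.000 -25.500 97.500
-92.000 -51.000 44.000
-97.500 -47.500 30.500
-127.000 -65.000 -57.000
-129.500 -86.500 -58.500
-129.500 -86.500 -58.500
-129.500 -86.500 -58.500
-102.000 -97.000 -100.000
-88.000 -90.500 -77.500

step 0: Δleader=(-22.000, -6.000, 44.000°), engaged; cmd=(-31.000, -6.500, 88.500°) → follower=(-61.000, -25.500, 97.500°)
step 1: Δleader=(-22.000, -25.000, -27.000°), engaged; cmd=(-31.000, -25.500, -53.500°) → follower=(-92.000, -51.000, 44.000°)
step 2: Δleader=(-5.000, 4.000, -7.000°), engaged; cmd=(-5.500, 3.500, -13.500°) → follower=(-97.500, -47.500, 30.500°)
step 3: Δleader=(-21.000, -17.000, -44.000°), engaged; cmd=(-29.500, -17.500, -87.500°) → follower=(-127.000, -65.000, -57.000°)
step 4: Δleader=(-3.000, -21.000, -1.000°), engaged; cmd=(-2.500, -21.500, -1.500°) → follower=(-129.500, -86.500, -58.500°)
step 5: Δleader=(-10.000, 12.000, 25.000°), disengaged; cmd=(0,0,0) → follower holds at (-129.500, -86.500, -58.500°)
step 6: Δleader=(4.000, 16.000, 11.000°), disengaged; cmd=(0,0,0) → follower holds at (-129.500, -86.500, -58.500°)
step 7: Δleader=(17.000, -10.000, -21.000°), engaged; cmd=(27.500, -10.500, -41.500°) → follower=(-102.000, -97.000, -100.000°)
step 8: Δleader=(8.000, 7.000, 11.000°), engaged; cmd=(14.000, 6.500, 22.500°) → follower=(-88.000, -90.500, -77.500°)


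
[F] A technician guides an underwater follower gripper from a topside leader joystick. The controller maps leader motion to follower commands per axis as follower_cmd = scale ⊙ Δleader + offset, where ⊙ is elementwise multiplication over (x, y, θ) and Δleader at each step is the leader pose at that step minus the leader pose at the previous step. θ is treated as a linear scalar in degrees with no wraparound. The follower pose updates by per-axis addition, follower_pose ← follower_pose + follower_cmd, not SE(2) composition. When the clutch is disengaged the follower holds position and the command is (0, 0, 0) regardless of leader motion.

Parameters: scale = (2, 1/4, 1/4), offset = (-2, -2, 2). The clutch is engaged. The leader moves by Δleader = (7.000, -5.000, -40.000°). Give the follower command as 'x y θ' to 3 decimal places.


axis x: 2·7.000 + -2 = 12.000
axis y: 1/4·-5.000 + -2 = -3.250
axis θ: 1/4·-40.000 + 2 = -8.000

12.000 -3.250 -8.000


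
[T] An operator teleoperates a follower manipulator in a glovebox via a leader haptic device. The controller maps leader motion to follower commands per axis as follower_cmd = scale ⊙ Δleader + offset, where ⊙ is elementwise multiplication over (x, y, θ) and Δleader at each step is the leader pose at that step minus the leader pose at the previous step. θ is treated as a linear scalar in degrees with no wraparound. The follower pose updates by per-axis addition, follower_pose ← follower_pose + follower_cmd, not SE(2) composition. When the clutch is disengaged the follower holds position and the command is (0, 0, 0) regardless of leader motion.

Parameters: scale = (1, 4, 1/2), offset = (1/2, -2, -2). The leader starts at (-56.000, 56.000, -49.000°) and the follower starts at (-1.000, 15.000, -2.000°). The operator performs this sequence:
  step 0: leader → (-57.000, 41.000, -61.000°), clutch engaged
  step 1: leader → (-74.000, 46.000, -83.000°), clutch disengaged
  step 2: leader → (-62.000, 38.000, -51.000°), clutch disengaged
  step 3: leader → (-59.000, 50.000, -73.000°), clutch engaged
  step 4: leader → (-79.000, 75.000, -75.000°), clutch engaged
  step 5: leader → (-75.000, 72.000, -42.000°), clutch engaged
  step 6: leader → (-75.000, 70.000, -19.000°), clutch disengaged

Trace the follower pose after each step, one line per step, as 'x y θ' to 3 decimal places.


step 0: Δleader=(-1.000, -15.000, -12.000°), engaged; cmd=(-0.500, -62.000, -8.000°) → follower=(-1.500, -47.000, -10.000°)
step 1: Δleader=(-17.000, 5.000, -22.000°), disengaged; cmd=(0,0,0) → follower holds at (-1.500, -47.000, -10.000°)
step 2: Δleader=(12.000, -8.000, 32.000°), disengaged; cmd=(0,0,0) → follower holds at (-1.500, -47.000, -10.000°)
step 3: Δleader=(3.000, 12.000, -22.000°), engaged; cmd=(3.500, 46.000, -13.000°) → follower=(2.000, -1.000, -23.000°)
step 4: Δleader=(-20.000, 25.000, -2.000°), engaged; cmd=(-19.500, 98.000, -3.000°) → follower=(-17.500, 97.000, -26.000°)
step 5: Δleader=(4.000, -3.000, 33.000°), engaged; cmd=(4.500, -14.000, 14.500°) → follower=(-13.000, 83.000, -11.500°)
step 6: Δleader=(0.000, -2.000, 23.000°), disengaged; cmd=(0,0,0) → follower holds at (-13.000, 83.000, -11.500°)

-1.500 -47.000 -10.000
-1.500 -47.000 -10.000
-1.500 -47.000 -10.000
2.000 -1.000 -23.000
-17.500 97.000 -26.000
-13.000 83.000 -11.500
-13.000 83.000 -11.500


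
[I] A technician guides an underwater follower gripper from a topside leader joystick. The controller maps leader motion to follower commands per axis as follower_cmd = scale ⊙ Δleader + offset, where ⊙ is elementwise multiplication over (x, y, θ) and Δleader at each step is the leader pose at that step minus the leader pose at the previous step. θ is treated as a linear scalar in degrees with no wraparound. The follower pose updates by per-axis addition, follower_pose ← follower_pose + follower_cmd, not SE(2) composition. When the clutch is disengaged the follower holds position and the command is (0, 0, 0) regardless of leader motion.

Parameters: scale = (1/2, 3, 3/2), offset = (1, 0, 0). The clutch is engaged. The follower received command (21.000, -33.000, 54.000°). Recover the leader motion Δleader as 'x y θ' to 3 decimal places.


40.000 -11.000 36.000

axis x: (21.000 − 1) / (1/2) = 40.000
axis y: (-33.000 − 0) / (3) = -11.000
axis θ: (54.000 − 0) / (3/2) = 36.000


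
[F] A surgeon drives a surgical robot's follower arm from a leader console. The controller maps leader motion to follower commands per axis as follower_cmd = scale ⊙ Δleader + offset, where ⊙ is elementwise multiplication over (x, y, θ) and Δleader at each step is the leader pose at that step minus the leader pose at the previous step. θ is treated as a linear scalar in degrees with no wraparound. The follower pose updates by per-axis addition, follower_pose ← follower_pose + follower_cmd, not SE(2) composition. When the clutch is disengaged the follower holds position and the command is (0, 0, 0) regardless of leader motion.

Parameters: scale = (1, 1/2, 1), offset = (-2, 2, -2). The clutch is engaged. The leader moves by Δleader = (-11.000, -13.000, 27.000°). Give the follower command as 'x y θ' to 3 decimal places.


-13.000 -4.500 25.000

axis x: 1·-11.000 + -2 = -13.000
axis y: 1/2·-13.000 + 2 = -4.500
axis θ: 1·27.000 + -2 = 25.000


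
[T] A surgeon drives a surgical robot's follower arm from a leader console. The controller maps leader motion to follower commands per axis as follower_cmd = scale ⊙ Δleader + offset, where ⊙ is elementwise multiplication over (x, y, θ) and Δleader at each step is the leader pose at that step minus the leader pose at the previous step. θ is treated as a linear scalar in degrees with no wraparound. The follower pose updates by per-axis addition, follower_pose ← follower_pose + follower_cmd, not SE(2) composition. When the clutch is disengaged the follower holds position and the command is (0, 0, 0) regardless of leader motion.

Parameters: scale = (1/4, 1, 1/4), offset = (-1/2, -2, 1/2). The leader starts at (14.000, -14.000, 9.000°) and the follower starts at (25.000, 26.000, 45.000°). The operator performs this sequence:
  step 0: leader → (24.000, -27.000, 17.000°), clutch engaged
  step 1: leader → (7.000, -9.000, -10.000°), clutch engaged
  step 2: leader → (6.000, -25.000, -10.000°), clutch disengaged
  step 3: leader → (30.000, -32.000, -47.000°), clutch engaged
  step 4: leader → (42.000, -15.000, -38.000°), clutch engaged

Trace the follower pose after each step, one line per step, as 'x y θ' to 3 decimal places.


27.000 11.000 47.500
22.250 27.000 41.250
22.250 27.000 41.250
27.750 18.000 32.500
30.250 33.000 35.250

step 0: Δleader=(10.000, -13.000, 8.000°), engaged; cmd=(2.000, -15.000, 2.500°) → follower=(27.000, 11.000, 47.500°)
step 1: Δleader=(-17.000, 18.000, -27.000°), engaged; cmd=(-4.750, 16.000, -6.250°) → follower=(22.250, 27.000, 41.250°)
step 2: Δleader=(-1.000, -16.000, 0.000°), disengaged; cmd=(0,0,0) → follower holds at (22.250, 27.000, 41.250°)
step 3: Δleader=(24.000, -7.000, -37.000°), engaged; cmd=(5.500, -9.000, -8.750°) → follower=(27.750, 18.000, 32.500°)
step 4: Δleader=(12.000, 17.000, 9.000°), engaged; cmd=(2.500, 15.000, 2.750°) → follower=(30.250, 33.000, 35.250°)


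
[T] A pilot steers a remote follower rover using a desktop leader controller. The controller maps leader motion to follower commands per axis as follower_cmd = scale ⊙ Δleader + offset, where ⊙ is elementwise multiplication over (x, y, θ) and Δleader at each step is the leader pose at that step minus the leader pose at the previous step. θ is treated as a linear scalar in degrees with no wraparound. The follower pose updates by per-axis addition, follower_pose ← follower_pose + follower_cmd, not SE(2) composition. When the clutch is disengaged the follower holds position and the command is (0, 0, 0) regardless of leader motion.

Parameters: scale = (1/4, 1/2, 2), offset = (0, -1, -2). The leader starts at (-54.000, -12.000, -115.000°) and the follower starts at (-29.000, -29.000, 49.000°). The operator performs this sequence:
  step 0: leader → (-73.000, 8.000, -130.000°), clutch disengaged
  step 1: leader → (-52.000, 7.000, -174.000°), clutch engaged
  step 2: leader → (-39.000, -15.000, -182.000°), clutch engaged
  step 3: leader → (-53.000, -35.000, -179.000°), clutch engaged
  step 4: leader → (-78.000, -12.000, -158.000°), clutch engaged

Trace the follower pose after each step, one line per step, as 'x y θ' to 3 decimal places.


step 0: Δleader=(-19.000, 20.000, -15.000°), disengaged; cmd=(0,0,0) → follower holds at (-29.000, -29.000, 49.000°)
step 1: Δleader=(21.000, -1.000, -44.000°), engaged; cmd=(5.250, -1.500, -90.000°) → follower=(-23.750, -30.500, -41.000°)
step 2: Δleader=(13.000, -22.000, -8.000°), engaged; cmd=(3.250, -12.000, -18.000°) → follower=(-20.500, -42.500, -59.000°)
step 3: Δleader=(-14.000, -20.000, 3.000°), engaged; cmd=(-3.500, -11.000, 4.000°) → follower=(-24.000, -53.500, -55.000°)
step 4: Δleader=(-25.000, 23.000, 21.000°), engaged; cmd=(-6.250, 10.500, 40.000°) → follower=(-30.250, -43.000, -15.000°)

-29.000 -29.000 49.000
-23.750 -30.500 -41.000
-20.500 -42.500 -59.000
-24.000 -53.500 -55.000
-30.250 -43.000 -15.000


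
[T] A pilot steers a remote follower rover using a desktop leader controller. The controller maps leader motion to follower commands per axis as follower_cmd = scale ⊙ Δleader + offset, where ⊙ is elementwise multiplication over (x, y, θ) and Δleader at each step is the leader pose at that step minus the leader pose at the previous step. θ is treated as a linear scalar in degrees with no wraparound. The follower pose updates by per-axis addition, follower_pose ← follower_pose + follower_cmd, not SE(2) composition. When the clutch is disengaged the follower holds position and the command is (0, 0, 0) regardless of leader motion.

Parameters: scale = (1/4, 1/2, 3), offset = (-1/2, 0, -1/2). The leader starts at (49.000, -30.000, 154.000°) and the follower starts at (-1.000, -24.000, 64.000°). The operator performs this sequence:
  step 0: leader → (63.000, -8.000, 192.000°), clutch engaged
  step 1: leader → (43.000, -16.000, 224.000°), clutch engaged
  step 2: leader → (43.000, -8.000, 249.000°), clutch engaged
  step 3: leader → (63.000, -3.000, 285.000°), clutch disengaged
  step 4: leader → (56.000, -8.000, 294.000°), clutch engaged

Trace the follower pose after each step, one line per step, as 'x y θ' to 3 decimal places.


2.000 -13.000 177.500
-3.500 -17.000 273.000
-4.000 -13.000 347.500
-4.000 -13.000 347.500
-6.250 -15.500 374.000

step 0: Δleader=(14.000, 22.000, 38.000°), engaged; cmd=(3.000, 11.000, 113.500°) → follower=(2.000, -13.000, 177.500°)
step 1: Δleader=(-20.000, -8.000, 32.000°), engaged; cmd=(-5.500, -4.000, 95.500°) → follower=(-3.500, -17.000, 273.000°)
step 2: Δleader=(0.000, 8.000, 25.000°), engaged; cmd=(-0.500, 4.000, 74.500°) → follower=(-4.000, -13.000, 347.500°)
step 3: Δleader=(20.000, 5.000, 36.000°), disengaged; cmd=(0,0,0) → follower holds at (-4.000, -13.000, 347.500°)
step 4: Δleader=(-7.000, -5.000, 9.000°), engaged; cmd=(-2.250, -2.500, 26.500°) → follower=(-6.250, -15.500, 374.000°)


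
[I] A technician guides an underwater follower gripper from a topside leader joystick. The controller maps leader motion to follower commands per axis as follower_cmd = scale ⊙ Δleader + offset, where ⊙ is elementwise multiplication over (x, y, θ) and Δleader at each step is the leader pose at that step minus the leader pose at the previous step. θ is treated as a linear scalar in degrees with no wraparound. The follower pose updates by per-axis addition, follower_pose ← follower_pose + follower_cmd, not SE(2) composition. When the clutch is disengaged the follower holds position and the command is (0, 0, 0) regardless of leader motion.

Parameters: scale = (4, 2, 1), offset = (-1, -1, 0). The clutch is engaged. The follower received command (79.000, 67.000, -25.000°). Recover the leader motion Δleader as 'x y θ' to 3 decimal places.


20.000 34.000 -25.000

axis x: (79.000 − -1) / (4) = 20.000
axis y: (67.000 − -1) / (2) = 34.000
axis θ: (-25.000 − 0) / (1) = -25.000


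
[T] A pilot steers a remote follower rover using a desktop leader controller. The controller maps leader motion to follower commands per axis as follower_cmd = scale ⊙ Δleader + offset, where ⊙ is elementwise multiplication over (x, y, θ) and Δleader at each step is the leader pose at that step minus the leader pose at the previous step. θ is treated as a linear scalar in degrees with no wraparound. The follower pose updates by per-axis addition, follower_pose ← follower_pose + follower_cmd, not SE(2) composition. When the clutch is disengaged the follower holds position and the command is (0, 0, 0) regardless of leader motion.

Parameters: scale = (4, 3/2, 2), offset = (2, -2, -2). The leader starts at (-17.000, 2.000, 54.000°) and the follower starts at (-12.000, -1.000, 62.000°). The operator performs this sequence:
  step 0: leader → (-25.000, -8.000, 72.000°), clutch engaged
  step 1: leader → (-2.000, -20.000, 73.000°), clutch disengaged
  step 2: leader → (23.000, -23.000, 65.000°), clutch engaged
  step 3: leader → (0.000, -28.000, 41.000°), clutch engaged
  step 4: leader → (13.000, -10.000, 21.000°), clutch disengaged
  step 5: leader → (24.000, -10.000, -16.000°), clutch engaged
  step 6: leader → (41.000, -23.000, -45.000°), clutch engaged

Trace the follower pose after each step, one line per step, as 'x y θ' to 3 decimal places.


step 0: Δleader=(-8.000, -10.000, 18.000°), engaged; cmd=(-30.000, -17.000, 34.000°) → follower=(-42.000, -18.000, 96.000°)
step 1: Δleader=(23.000, -12.000, 1.000°), disengaged; cmd=(0,0,0) → follower holds at (-42.000, -18.000, 96.000°)
step 2: Δleader=(25.000, -3.000, -8.000°), engaged; cmd=(102.000, -6.500, -18.000°) → follower=(60.000, -24.500, 78.000°)
step 3: Δleader=(-23.000, -5.000, -24.000°), engaged; cmd=(-90.000, -9.500, -50.000°) → follower=(-30.000, -34.000, 28.000°)
step 4: Δleader=(13.000, 18.000, -20.000°), disengaged; cmd=(0,0,0) → follower holds at (-30.000, -34.000, 28.000°)
step 5: Δleader=(11.000, 0.000, -37.000°), engaged; cmd=(46.000, -2.000, -76.000°) → follower=(16.000, -36.000, -48.000°)
step 6: Δleader=(17.000, -13.000, -29.000°), engaged; cmd=(70.000, -21.500, -60.000°) → follower=(86.000, -57.500, -108.000°)

-42.000 -18.000 96.000
-42.000 -18.000 96.000
60.000 -24.500 78.000
-30.000 -34.000 28.000
-30.000 -34.000 28.000
16.000 -36.000 -48.000
86.000 -57.500 -108.000
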